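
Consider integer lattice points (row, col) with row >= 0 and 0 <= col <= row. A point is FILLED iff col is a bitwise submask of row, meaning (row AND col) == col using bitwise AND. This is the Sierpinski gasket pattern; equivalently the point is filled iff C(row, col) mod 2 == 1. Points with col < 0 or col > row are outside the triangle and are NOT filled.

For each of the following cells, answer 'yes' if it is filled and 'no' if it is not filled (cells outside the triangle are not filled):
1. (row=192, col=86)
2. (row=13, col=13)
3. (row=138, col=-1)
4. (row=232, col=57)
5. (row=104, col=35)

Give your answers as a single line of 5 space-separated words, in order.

(192,86): row=0b11000000, col=0b1010110, row AND col = 0b1000000 = 64; 64 != 86 -> empty
(13,13): row=0b1101, col=0b1101, row AND col = 0b1101 = 13; 13 == 13 -> filled
(138,-1): col outside [0, 138] -> not filled
(232,57): row=0b11101000, col=0b111001, row AND col = 0b101000 = 40; 40 != 57 -> empty
(104,35): row=0b1101000, col=0b100011, row AND col = 0b100000 = 32; 32 != 35 -> empty

Answer: no yes no no no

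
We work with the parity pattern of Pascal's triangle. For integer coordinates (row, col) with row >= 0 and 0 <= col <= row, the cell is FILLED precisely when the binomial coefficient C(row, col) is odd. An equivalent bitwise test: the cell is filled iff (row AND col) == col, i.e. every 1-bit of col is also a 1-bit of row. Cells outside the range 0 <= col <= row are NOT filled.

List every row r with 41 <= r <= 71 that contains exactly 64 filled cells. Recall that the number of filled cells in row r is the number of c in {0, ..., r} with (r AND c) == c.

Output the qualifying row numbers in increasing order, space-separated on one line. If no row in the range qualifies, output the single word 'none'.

Answer: 63

Derivation:
Row r has 2^popcount(r) filled cells, so we need popcount(r) = log2(64) = 6.
Scan r = 41..71 and keep those with exactly 6 one-bits:
r=41=101001 popcount=3 -> skip
r=42=101010 popcount=3 -> skip
r=43=101011 popcount=4 -> skip
r=44=101100 popcount=3 -> skip
r=45=101101 popcount=4 -> skip
r=46=101110 popcount=4 -> skip
r=47=101111 popcount=5 -> skip
r=48=110000 popcount=2 -> skip
r=49=110001 popcount=3 -> skip
r=50=110010 popcount=3 -> skip
r=51=110011 popcount=4 -> skip
r=52=110100 popcount=3 -> skip
r=53=110101 popcount=4 -> skip
r=54=110110 popcount=4 -> skip
r=55=110111 popcount=5 -> skip
r=56=111000 popcount=3 -> skip
r=57=111001 popcount=4 -> skip
r=58=111010 popcount=4 -> skip
r=59=111011 popcount=5 -> skip
r=60=111100 popcount=4 -> skip
r=61=111101 popcount=5 -> skip
r=62=111110 popcount=5 -> skip
r=63=111111 popcount=6 -> KEEP
r=64=1000000 popcount=1 -> skip
r=65=1000001 popcount=2 -> skip
r=66=1000010 popcount=2 -> skip
r=67=1000011 popcount=3 -> skip
r=68=1000100 popcount=2 -> skip
r=69=1000101 popcount=3 -> skip
r=70=1000110 popcount=3 -> skip
r=71=1000111 popcount=4 -> skip
Kept rows: 63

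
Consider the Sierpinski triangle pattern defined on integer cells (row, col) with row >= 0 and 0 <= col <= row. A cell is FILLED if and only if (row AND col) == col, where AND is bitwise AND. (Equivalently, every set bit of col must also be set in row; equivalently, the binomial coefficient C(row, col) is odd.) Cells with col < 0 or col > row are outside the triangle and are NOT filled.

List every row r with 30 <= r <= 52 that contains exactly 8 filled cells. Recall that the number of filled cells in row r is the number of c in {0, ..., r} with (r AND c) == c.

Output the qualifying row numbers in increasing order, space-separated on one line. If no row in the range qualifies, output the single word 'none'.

Answer: 35 37 38 41 42 44 49 50 52

Derivation:
Row r has 2^popcount(r) filled cells, so we need popcount(r) = log2(8) = 3.
Scan r = 30..52 and keep those with exactly 3 one-bits:
r=30=11110 popcount=4 -> skip
r=31=11111 popcount=5 -> skip
r=32=100000 popcount=1 -> skip
r=33=100001 popcount=2 -> skip
r=34=100010 popcount=2 -> skip
r=35=100011 popcount=3 -> KEEP
r=36=100100 popcount=2 -> skip
r=37=100101 popcount=3 -> KEEP
r=38=100110 popcount=3 -> KEEP
r=39=100111 popcount=4 -> skip
r=40=101000 popcount=2 -> skip
r=41=101001 popcount=3 -> KEEP
r=42=101010 popcount=3 -> KEEP
r=43=101011 popcount=4 -> skip
r=44=101100 popcount=3 -> KEEP
r=45=101101 popcount=4 -> skip
r=46=101110 popcount=4 -> skip
r=47=101111 popcount=5 -> skip
r=48=110000 popcount=2 -> skip
r=49=110001 popcount=3 -> KEEP
r=50=110010 popcount=3 -> KEEP
r=51=110011 popcount=4 -> skip
r=52=110100 popcount=3 -> KEEP
Kept rows: 35 37 38 41 42 44 49 50 52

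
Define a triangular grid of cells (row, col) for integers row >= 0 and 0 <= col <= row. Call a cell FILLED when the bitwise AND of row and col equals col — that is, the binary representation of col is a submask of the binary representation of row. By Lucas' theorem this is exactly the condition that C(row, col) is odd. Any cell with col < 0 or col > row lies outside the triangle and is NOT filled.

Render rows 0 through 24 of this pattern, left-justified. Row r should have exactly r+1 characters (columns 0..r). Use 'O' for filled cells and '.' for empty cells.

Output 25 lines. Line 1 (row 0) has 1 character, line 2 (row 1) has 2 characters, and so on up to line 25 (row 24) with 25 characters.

r0=0: O
r1=1: OO
r2=10: O.O
r3=11: OOOO
r4=100: O...O
r5=101: OO..OO
r6=110: O.O.O.O
r7=111: OOOOOOOO
r8=1000: O.......O
r9=1001: OO......OO
r10=1010: O.O.....O.O
r11=1011: OOOO....OOOO
r12=1100: O...O...O...O
r13=1101: OO..OO..OO..OO
r14=1110: O.O.O.O.O.O.O.O
r15=1111: OOOOOOOOOOOOOOOO
r16=10000: O...............O
r17=10001: OO..............OO
r18=10010: O.O.............O.O
r19=10011: OOOO............OOOO
r20=10100: O...O...........O...O
r21=10101: OO..OO..........OO..OO
r22=10110: O.O.O.O.........O.O.O.O
r23=10111: OOOOOOOO........OOOOOOOO
r24=11000: O.......O.......O.......O

Answer: O
OO
O.O
OOOO
O...O
OO..OO
O.O.O.O
OOOOOOOO
O.......O
OO......OO
O.O.....O.O
OOOO....OOOO
O...O...O...O
OO..OO..OO..OO
O.O.O.O.O.O.O.O
OOOOOOOOOOOOOOOO
O...............O
OO..............OO
O.O.............O.O
OOOO............OOOO
O...O...........O...O
OO..OO..........OO..OO
O.O.O.O.........O.O.O.O
OOOOOOOO........OOOOOOOO
O.......O.......O.......O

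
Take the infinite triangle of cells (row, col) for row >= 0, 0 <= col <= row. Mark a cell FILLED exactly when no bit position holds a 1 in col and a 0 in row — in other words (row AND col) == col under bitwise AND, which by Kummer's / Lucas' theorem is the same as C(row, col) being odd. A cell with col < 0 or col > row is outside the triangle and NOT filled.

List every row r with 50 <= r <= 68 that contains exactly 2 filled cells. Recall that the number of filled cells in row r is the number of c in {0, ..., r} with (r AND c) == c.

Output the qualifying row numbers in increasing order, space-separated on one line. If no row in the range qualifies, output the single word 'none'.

Answer: 64

Derivation:
Row r has 2^popcount(r) filled cells, so we need popcount(r) = log2(2) = 1.
Scan r = 50..68 and keep those with exactly 1 one-bits:
r=50=110010 popcount=3 -> skip
r=51=110011 popcount=4 -> skip
r=52=110100 popcount=3 -> skip
r=53=110101 popcount=4 -> skip
r=54=110110 popcount=4 -> skip
r=55=110111 popcount=5 -> skip
r=56=111000 popcount=3 -> skip
r=57=111001 popcount=4 -> skip
r=58=111010 popcount=4 -> skip
r=59=111011 popcount=5 -> skip
r=60=111100 popcount=4 -> skip
r=61=111101 popcount=5 -> skip
r=62=111110 popcount=5 -> skip
r=63=111111 popcount=6 -> skip
r=64=1000000 popcount=1 -> KEEP
r=65=1000001 popcount=2 -> skip
r=66=1000010 popcount=2 -> skip
r=67=1000011 popcount=3 -> skip
r=68=1000100 popcount=2 -> skip
Kept rows: 64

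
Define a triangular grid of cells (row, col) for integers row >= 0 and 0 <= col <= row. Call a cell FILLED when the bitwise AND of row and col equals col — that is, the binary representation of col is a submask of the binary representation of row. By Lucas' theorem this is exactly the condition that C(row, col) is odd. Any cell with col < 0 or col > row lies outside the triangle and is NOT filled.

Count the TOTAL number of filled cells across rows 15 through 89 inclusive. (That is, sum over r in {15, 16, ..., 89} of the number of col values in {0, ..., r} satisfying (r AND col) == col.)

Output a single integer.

r15=1111 pc4: +16 =16
r16=10000 pc1: +2 =18
r17=10001 pc2: +4 =22
r18=10010 pc2: +4 =26
r19=10011 pc3: +8 =34
r20=10100 pc2: +4 =38
r21=10101 pc3: +8 =46
r22=10110 pc3: +8 =54
r23=10111 pc4: +16 =70
r24=11000 pc2: +4 =74
r25=11001 pc3: +8 =82
r26=11010 pc3: +8 =90
r27=11011 pc4: +16 =106
r28=11100 pc3: +8 =114
r29=11101 pc4: +16 =130
r30=11110 pc4: +16 =146
r31=11111 pc5: +32 =178
r32=100000 pc1: +2 =180
r33=100001 pc2: +4 =184
r34=100010 pc2: +4 =188
r35=100011 pc3: +8 =196
r36=100100 pc2: +4 =200
r37=100101 pc3: +8 =208
r38=100110 pc3: +8 =216
r39=100111 pc4: +16 =232
r40=101000 pc2: +4 =236
r41=101001 pc3: +8 =244
r42=101010 pc3: +8 =252
r43=101011 pc4: +16 =268
r44=101100 pc3: +8 =276
r45=101101 pc4: +16 =292
r46=101110 pc4: +16 =308
r47=101111 pc5: +32 =340
r48=110000 pc2: +4 =344
r49=110001 pc3: +8 =352
r50=110010 pc3: +8 =360
r51=110011 pc4: +16 =376
r52=110100 pc3: +8 =384
r53=110101 pc4: +16 =400
r54=110110 pc4: +16 =416
r55=110111 pc5: +32 =448
r56=111000 pc3: +8 =456
r57=111001 pc4: +16 =472
r58=111010 pc4: +16 =488
r59=111011 pc5: +32 =520
r60=111100 pc4: +16 =536
r61=111101 pc5: +32 =568
r62=111110 pc5: +32 =600
r63=111111 pc6: +64 =664
r64=1000000 pc1: +2 =666
r65=1000001 pc2: +4 =670
r66=1000010 pc2: +4 =674
r67=1000011 pc3: +8 =682
r68=1000100 pc2: +4 =686
r69=1000101 pc3: +8 =694
r70=1000110 pc3: +8 =702
r71=1000111 pc4: +16 =718
r72=1001000 pc2: +4 =722
r73=1001001 pc3: +8 =730
r74=1001010 pc3: +8 =738
r75=1001011 pc4: +16 =754
r76=1001100 pc3: +8 =762
r77=1001101 pc4: +16 =778
r78=1001110 pc4: +16 =794
r79=1001111 pc5: +32 =826
r80=1010000 pc2: +4 =830
r81=1010001 pc3: +8 =838
r82=1010010 pc3: +8 =846
r83=1010011 pc4: +16 =862
r84=1010100 pc3: +8 =870
r85=1010101 pc4: +16 =886
r86=1010110 pc4: +16 =902
r87=1010111 pc5: +32 =934
r88=1011000 pc3: +8 =942
r89=1011001 pc4: +16 =958

Answer: 958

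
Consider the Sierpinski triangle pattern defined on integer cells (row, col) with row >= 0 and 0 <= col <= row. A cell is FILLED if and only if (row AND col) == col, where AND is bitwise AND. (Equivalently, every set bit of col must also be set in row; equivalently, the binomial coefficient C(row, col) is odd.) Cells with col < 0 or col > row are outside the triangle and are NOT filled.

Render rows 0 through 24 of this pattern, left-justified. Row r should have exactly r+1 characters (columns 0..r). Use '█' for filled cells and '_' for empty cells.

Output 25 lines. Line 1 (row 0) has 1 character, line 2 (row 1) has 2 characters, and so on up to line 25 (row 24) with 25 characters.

Answer: █
██
█_█
████
█___█
██__██
█_█_█_█
████████
█_______█
██______██
█_█_____█_█
████____████
█___█___█___█
██__██__██__██
█_█_█_█_█_█_█_█
████████████████
█_______________█
██______________██
█_█_____________█_█
████____________████
█___█___________█___█
██__██__________██__██
█_█_█_█_________█_█_█_█
████████________████████
█_______█_______█_______█

Derivation:
r0=0: █
r1=1: ██
r2=10: █_█
r3=11: ████
r4=100: █___█
r5=101: ██__██
r6=110: █_█_█_█
r7=111: ████████
r8=1000: █_______█
r9=1001: ██______██
r10=1010: █_█_____█_█
r11=1011: ████____████
r12=1100: █___█___█___█
r13=1101: ██__██__██__██
r14=1110: █_█_█_█_█_█_█_█
r15=1111: ████████████████
r16=10000: █_______________█
r17=10001: ██______________██
r18=10010: █_█_____________█_█
r19=10011: ████____________████
r20=10100: █___█___________█___█
r21=10101: ██__██__________██__██
r22=10110: █_█_█_█_________█_█_█_█
r23=10111: ████████________████████
r24=11000: █_______█_______█_______█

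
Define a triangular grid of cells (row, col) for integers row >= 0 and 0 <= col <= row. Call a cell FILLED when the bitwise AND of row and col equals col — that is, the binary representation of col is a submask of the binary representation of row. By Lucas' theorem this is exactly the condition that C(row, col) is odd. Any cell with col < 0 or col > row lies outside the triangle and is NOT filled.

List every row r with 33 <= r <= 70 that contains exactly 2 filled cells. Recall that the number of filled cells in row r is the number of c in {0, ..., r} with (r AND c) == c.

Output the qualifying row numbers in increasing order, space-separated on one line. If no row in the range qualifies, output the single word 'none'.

Answer: 64

Derivation:
Row r has 2^popcount(r) filled cells, so we need popcount(r) = log2(2) = 1.
Scan r = 33..70 and keep those with exactly 1 one-bits:
r=33=100001 popcount=2 -> skip
r=34=100010 popcount=2 -> skip
r=35=100011 popcount=3 -> skip
r=36=100100 popcount=2 -> skip
r=37=100101 popcount=3 -> skip
r=38=100110 popcount=3 -> skip
r=39=100111 popcount=4 -> skip
r=40=101000 popcount=2 -> skip
r=41=101001 popcount=3 -> skip
r=42=101010 popcount=3 -> skip
r=43=101011 popcount=4 -> skip
r=44=101100 popcount=3 -> skip
r=45=101101 popcount=4 -> skip
r=46=101110 popcount=4 -> skip
r=47=101111 popcount=5 -> skip
r=48=110000 popcount=2 -> skip
r=49=110001 popcount=3 -> skip
r=50=110010 popcount=3 -> skip
r=51=110011 popcount=4 -> skip
r=52=110100 popcount=3 -> skip
r=53=110101 popcount=4 -> skip
r=54=110110 popcount=4 -> skip
r=55=110111 popcount=5 -> skip
r=56=111000 popcount=3 -> skip
r=57=111001 popcount=4 -> skip
r=58=111010 popcount=4 -> skip
r=59=111011 popcount=5 -> skip
r=60=111100 popcount=4 -> skip
r=61=111101 popcount=5 -> skip
r=62=111110 popcount=5 -> skip
r=63=111111 popcount=6 -> skip
r=64=1000000 popcount=1 -> KEEP
r=65=1000001 popcount=2 -> skip
r=66=1000010 popcount=2 -> skip
r=67=1000011 popcount=3 -> skip
r=68=1000100 popcount=2 -> skip
r=69=1000101 popcount=3 -> skip
r=70=1000110 popcount=3 -> skip
Kept rows: 64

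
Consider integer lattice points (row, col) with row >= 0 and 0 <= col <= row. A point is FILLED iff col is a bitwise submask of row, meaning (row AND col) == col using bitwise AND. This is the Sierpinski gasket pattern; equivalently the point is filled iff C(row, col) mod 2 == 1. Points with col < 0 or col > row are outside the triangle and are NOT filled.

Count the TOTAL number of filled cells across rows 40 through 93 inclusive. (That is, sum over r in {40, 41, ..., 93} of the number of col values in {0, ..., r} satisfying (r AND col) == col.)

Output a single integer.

Answer: 822

Derivation:
r40=101000 pc2: +4 =4
r41=101001 pc3: +8 =12
r42=101010 pc3: +8 =20
r43=101011 pc4: +16 =36
r44=101100 pc3: +8 =44
r45=101101 pc4: +16 =60
r46=101110 pc4: +16 =76
r47=101111 pc5: +32 =108
r48=110000 pc2: +4 =112
r49=110001 pc3: +8 =120
r50=110010 pc3: +8 =128
r51=110011 pc4: +16 =144
r52=110100 pc3: +8 =152
r53=110101 pc4: +16 =168
r54=110110 pc4: +16 =184
r55=110111 pc5: +32 =216
r56=111000 pc3: +8 =224
r57=111001 pc4: +16 =240
r58=111010 pc4: +16 =256
r59=111011 pc5: +32 =288
r60=111100 pc4: +16 =304
r61=111101 pc5: +32 =336
r62=111110 pc5: +32 =368
r63=111111 pc6: +64 =432
r64=1000000 pc1: +2 =434
r65=1000001 pc2: +4 =438
r66=1000010 pc2: +4 =442
r67=1000011 pc3: +8 =450
r68=1000100 pc2: +4 =454
r69=1000101 pc3: +8 =462
r70=1000110 pc3: +8 =470
r71=1000111 pc4: +16 =486
r72=1001000 pc2: +4 =490
r73=1001001 pc3: +8 =498
r74=1001010 pc3: +8 =506
r75=1001011 pc4: +16 =522
r76=1001100 pc3: +8 =530
r77=1001101 pc4: +16 =546
r78=1001110 pc4: +16 =562
r79=1001111 pc5: +32 =594
r80=1010000 pc2: +4 =598
r81=1010001 pc3: +8 =606
r82=1010010 pc3: +8 =614
r83=1010011 pc4: +16 =630
r84=1010100 pc3: +8 =638
r85=1010101 pc4: +16 =654
r86=1010110 pc4: +16 =670
r87=1010111 pc5: +32 =702
r88=1011000 pc3: +8 =710
r89=1011001 pc4: +16 =726
r90=1011010 pc4: +16 =742
r91=1011011 pc5: +32 =774
r92=1011100 pc4: +16 =790
r93=1011101 pc5: +32 =822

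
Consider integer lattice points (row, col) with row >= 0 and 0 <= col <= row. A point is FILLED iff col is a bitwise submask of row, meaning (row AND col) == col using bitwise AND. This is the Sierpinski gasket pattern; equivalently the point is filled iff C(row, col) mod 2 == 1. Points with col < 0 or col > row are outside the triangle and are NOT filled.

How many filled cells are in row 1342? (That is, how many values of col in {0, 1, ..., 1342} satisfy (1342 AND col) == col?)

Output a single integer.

1342 in binary = 10100111110
popcount(1342) = number of 1-bits in 10100111110 = 7
A col c satisfies (1342 AND c) == c iff every set bit of c is also set in 1342; each of the 7 set bits of 1342 can independently be on or off in c.
count = 2^7 = 128

Answer: 128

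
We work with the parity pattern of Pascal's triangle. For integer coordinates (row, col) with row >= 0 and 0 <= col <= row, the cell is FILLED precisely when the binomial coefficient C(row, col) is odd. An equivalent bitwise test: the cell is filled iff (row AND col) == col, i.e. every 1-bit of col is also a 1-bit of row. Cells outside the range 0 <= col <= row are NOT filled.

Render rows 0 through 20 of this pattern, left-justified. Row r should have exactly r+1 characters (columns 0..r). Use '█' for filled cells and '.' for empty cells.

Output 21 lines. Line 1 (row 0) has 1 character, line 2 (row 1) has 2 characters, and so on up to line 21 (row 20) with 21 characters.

Answer: █
██
█.█
████
█...█
██..██
█.█.█.█
████████
█.......█
██......██
█.█.....█.█
████....████
█...█...█...█
██..██..██..██
█.█.█.█.█.█.█.█
████████████████
█...............█
██..............██
█.█.............█.█
████............████
█...█...........█...█

Derivation:
r0=0: █
r1=1: ██
r2=10: █.█
r3=11: ████
r4=100: █...█
r5=101: ██..██
r6=110: █.█.█.█
r7=111: ████████
r8=1000: █.......█
r9=1001: ██......██
r10=1010: █.█.....█.█
r11=1011: ████....████
r12=1100: █...█...█...█
r13=1101: ██..██..██..██
r14=1110: █.█.█.█.█.█.█.█
r15=1111: ████████████████
r16=10000: █...............█
r17=10001: ██..............██
r18=10010: █.█.............█.█
r19=10011: ████............████
r20=10100: █...█...........█...█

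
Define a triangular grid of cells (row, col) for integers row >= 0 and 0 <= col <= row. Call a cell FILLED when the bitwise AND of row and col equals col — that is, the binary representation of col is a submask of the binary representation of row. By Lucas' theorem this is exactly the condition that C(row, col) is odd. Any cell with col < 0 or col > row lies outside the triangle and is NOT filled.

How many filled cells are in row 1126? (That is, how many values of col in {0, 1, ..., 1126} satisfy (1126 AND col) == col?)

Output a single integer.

1126 in binary = 10001100110
popcount(1126) = number of 1-bits in 10001100110 = 5
A col c satisfies (1126 AND c) == c iff every set bit of c is also set in 1126; each of the 5 set bits of 1126 can independently be on or off in c.
count = 2^5 = 32

Answer: 32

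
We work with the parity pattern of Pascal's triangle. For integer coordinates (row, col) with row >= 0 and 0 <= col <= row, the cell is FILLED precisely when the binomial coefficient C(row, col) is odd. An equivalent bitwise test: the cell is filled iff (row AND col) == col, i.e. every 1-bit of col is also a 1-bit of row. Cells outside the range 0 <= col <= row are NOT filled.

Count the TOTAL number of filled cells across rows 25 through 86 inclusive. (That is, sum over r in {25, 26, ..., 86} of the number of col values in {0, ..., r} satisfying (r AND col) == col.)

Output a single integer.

Answer: 828

Derivation:
r25=11001 pc3: +8 =8
r26=11010 pc3: +8 =16
r27=11011 pc4: +16 =32
r28=11100 pc3: +8 =40
r29=11101 pc4: +16 =56
r30=11110 pc4: +16 =72
r31=11111 pc5: +32 =104
r32=100000 pc1: +2 =106
r33=100001 pc2: +4 =110
r34=100010 pc2: +4 =114
r35=100011 pc3: +8 =122
r36=100100 pc2: +4 =126
r37=100101 pc3: +8 =134
r38=100110 pc3: +8 =142
r39=100111 pc4: +16 =158
r40=101000 pc2: +4 =162
r41=101001 pc3: +8 =170
r42=101010 pc3: +8 =178
r43=101011 pc4: +16 =194
r44=101100 pc3: +8 =202
r45=101101 pc4: +16 =218
r46=101110 pc4: +16 =234
r47=101111 pc5: +32 =266
r48=110000 pc2: +4 =270
r49=110001 pc3: +8 =278
r50=110010 pc3: +8 =286
r51=110011 pc4: +16 =302
r52=110100 pc3: +8 =310
r53=110101 pc4: +16 =326
r54=110110 pc4: +16 =342
r55=110111 pc5: +32 =374
r56=111000 pc3: +8 =382
r57=111001 pc4: +16 =398
r58=111010 pc4: +16 =414
r59=111011 pc5: +32 =446
r60=111100 pc4: +16 =462
r61=111101 pc5: +32 =494
r62=111110 pc5: +32 =526
r63=111111 pc6: +64 =590
r64=1000000 pc1: +2 =592
r65=1000001 pc2: +4 =596
r66=1000010 pc2: +4 =600
r67=1000011 pc3: +8 =608
r68=1000100 pc2: +4 =612
r69=1000101 pc3: +8 =620
r70=1000110 pc3: +8 =628
r71=1000111 pc4: +16 =644
r72=1001000 pc2: +4 =648
r73=1001001 pc3: +8 =656
r74=1001010 pc3: +8 =664
r75=1001011 pc4: +16 =680
r76=1001100 pc3: +8 =688
r77=1001101 pc4: +16 =704
r78=1001110 pc4: +16 =720
r79=1001111 pc5: +32 =752
r80=1010000 pc2: +4 =756
r81=1010001 pc3: +8 =764
r82=1010010 pc3: +8 =772
r83=1010011 pc4: +16 =788
r84=1010100 pc3: +8 =796
r85=1010101 pc4: +16 =812
r86=1010110 pc4: +16 =828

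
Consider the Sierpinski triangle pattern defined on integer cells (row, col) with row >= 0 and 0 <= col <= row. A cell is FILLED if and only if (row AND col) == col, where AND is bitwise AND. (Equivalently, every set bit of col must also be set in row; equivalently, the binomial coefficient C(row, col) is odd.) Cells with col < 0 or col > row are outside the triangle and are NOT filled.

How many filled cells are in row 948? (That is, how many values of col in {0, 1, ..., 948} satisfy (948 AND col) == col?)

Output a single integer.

Answer: 64

Derivation:
948 in binary = 1110110100
popcount(948) = number of 1-bits in 1110110100 = 6
A col c satisfies (948 AND c) == c iff every set bit of c is also set in 948; each of the 6 set bits of 948 can independently be on or off in c.
count = 2^6 = 64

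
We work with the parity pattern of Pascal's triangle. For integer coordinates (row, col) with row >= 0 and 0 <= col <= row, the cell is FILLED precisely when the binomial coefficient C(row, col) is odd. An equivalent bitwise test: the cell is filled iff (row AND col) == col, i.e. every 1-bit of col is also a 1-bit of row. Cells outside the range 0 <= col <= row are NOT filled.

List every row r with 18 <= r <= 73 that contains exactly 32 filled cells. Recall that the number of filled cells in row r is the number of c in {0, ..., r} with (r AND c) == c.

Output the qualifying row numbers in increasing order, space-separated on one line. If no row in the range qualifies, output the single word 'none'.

Answer: 31 47 55 59 61 62

Derivation:
Row r has 2^popcount(r) filled cells, so we need popcount(r) = log2(32) = 5.
Scan r = 18..73 and keep those with exactly 5 one-bits:
r=18=10010 popcount=2 -> skip
r=19=10011 popcount=3 -> skip
r=20=10100 popcount=2 -> skip
r=21=10101 popcount=3 -> skip
r=22=10110 popcount=3 -> skip
r=23=10111 popcount=4 -> skip
r=24=11000 popcount=2 -> skip
r=25=11001 popcount=3 -> skip
r=26=11010 popcount=3 -> skip
r=27=11011 popcount=4 -> skip
r=28=11100 popcount=3 -> skip
r=29=11101 popcount=4 -> skip
r=30=11110 popcount=4 -> skip
r=31=11111 popcount=5 -> KEEP
r=32=100000 popcount=1 -> skip
r=33=100001 popcount=2 -> skip
r=34=100010 popcount=2 -> skip
r=35=100011 popcount=3 -> skip
r=36=100100 popcount=2 -> skip
r=37=100101 popcount=3 -> skip
r=38=100110 popcount=3 -> skip
r=39=100111 popcount=4 -> skip
r=40=101000 popcount=2 -> skip
r=41=101001 popcount=3 -> skip
r=42=101010 popcount=3 -> skip
r=43=101011 popcount=4 -> skip
r=44=101100 popcount=3 -> skip
r=45=101101 popcount=4 -> skip
r=46=101110 popcount=4 -> skip
r=47=101111 popcount=5 -> KEEP
r=48=110000 popcount=2 -> skip
r=49=110001 popcount=3 -> skip
r=50=110010 popcount=3 -> skip
r=51=110011 popcount=4 -> skip
r=52=110100 popcount=3 -> skip
r=53=110101 popcount=4 -> skip
r=54=110110 popcount=4 -> skip
r=55=110111 popcount=5 -> KEEP
r=56=111000 popcount=3 -> skip
r=57=111001 popcount=4 -> skip
r=58=111010 popcount=4 -> skip
r=59=111011 popcount=5 -> KEEP
r=60=111100 popcount=4 -> skip
r=61=111101 popcount=5 -> KEEP
r=62=111110 popcount=5 -> KEEP
r=63=111111 popcount=6 -> skip
r=64=1000000 popcount=1 -> skip
r=65=1000001 popcount=2 -> skip
r=66=1000010 popcount=2 -> skip
r=67=1000011 popcount=3 -> skip
r=68=1000100 popcount=2 -> skip
r=69=1000101 popcount=3 -> skip
r=70=1000110 popcount=3 -> skip
r=71=1000111 popcount=4 -> skip
r=72=1001000 popcount=2 -> skip
r=73=1001001 popcount=3 -> skip
Kept rows: 31 47 55 59 61 62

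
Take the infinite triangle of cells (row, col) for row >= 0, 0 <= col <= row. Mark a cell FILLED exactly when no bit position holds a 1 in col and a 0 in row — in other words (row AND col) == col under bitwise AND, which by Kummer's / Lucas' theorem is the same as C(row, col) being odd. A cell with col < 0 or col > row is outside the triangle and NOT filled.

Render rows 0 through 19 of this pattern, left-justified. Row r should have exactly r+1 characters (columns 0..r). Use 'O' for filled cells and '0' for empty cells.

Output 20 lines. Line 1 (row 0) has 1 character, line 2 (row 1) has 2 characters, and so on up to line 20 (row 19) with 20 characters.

Answer: O
OO
O0O
OOOO
O000O
OO00OO
O0O0O0O
OOOOOOOO
O0000000O
OO000000OO
O0O00000O0O
OOOO0000OOOO
O000O000O000O
OO00OO00OO00OO
O0O0O0O0O0O0O0O
OOOOOOOOOOOOOOOO
O000000000000000O
OO00000000000000OO
O0O0000000000000O0O
OOOO000000000000OOOO

Derivation:
r0=0: O
r1=1: OO
r2=10: O0O
r3=11: OOOO
r4=100: O000O
r5=101: OO00OO
r6=110: O0O0O0O
r7=111: OOOOOOOO
r8=1000: O0000000O
r9=1001: OO000000OO
r10=1010: O0O00000O0O
r11=1011: OOOO0000OOOO
r12=1100: O000O000O000O
r13=1101: OO00OO00OO00OO
r14=1110: O0O0O0O0O0O0O0O
r15=1111: OOOOOOOOOOOOOOOO
r16=10000: O000000000000000O
r17=10001: OO00000000000000OO
r18=10010: O0O0000000000000O0O
r19=10011: OOOO000000000000OOOO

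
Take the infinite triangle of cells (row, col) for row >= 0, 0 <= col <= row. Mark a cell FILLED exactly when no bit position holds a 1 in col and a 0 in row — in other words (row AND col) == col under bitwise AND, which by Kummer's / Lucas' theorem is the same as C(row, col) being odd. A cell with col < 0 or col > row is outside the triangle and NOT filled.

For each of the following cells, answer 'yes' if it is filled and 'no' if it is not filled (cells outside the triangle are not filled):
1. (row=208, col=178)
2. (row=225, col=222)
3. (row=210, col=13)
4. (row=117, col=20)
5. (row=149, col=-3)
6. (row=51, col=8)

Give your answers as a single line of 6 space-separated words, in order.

Answer: no no no yes no no

Derivation:
(208,178): row=0b11010000, col=0b10110010, row AND col = 0b10010000 = 144; 144 != 178 -> empty
(225,222): row=0b11100001, col=0b11011110, row AND col = 0b11000000 = 192; 192 != 222 -> empty
(210,13): row=0b11010010, col=0b1101, row AND col = 0b0 = 0; 0 != 13 -> empty
(117,20): row=0b1110101, col=0b10100, row AND col = 0b10100 = 20; 20 == 20 -> filled
(149,-3): col outside [0, 149] -> not filled
(51,8): row=0b110011, col=0b1000, row AND col = 0b0 = 0; 0 != 8 -> empty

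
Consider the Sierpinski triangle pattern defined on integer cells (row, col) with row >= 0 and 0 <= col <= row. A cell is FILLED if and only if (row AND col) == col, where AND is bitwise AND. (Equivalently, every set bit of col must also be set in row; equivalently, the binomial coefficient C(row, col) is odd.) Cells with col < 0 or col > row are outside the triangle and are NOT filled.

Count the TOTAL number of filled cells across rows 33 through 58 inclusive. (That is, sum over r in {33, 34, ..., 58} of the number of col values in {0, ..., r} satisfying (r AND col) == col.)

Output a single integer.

Answer: 308

Derivation:
r33=100001 pc2: +4 =4
r34=100010 pc2: +4 =8
r35=100011 pc3: +8 =16
r36=100100 pc2: +4 =20
r37=100101 pc3: +8 =28
r38=100110 pc3: +8 =36
r39=100111 pc4: +16 =52
r40=101000 pc2: +4 =56
r41=101001 pc3: +8 =64
r42=101010 pc3: +8 =72
r43=101011 pc4: +16 =88
r44=101100 pc3: +8 =96
r45=101101 pc4: +16 =112
r46=101110 pc4: +16 =128
r47=101111 pc5: +32 =160
r48=110000 pc2: +4 =164
r49=110001 pc3: +8 =172
r50=110010 pc3: +8 =180
r51=110011 pc4: +16 =196
r52=110100 pc3: +8 =204
r53=110101 pc4: +16 =220
r54=110110 pc4: +16 =236
r55=110111 pc5: +32 =268
r56=111000 pc3: +8 =276
r57=111001 pc4: +16 =292
r58=111010 pc4: +16 =308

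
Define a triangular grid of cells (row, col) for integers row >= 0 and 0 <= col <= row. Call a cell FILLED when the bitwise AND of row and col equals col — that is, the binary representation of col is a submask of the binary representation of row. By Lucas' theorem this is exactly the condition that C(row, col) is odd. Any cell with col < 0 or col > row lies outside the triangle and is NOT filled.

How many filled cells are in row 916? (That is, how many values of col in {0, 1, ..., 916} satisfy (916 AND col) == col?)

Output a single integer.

916 in binary = 1110010100
popcount(916) = number of 1-bits in 1110010100 = 5
A col c satisfies (916 AND c) == c iff every set bit of c is also set in 916; each of the 5 set bits of 916 can independently be on or off in c.
count = 2^5 = 32

Answer: 32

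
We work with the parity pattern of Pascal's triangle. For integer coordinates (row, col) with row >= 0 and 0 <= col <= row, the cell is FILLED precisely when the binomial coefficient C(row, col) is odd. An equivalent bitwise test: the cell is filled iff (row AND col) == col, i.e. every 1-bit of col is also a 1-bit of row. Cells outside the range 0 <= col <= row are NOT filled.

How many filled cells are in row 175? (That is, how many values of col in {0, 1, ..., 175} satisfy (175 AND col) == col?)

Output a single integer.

Answer: 64

Derivation:
175 in binary = 10101111
popcount(175) = number of 1-bits in 10101111 = 6
A col c satisfies (175 AND c) == c iff every set bit of c is also set in 175; each of the 6 set bits of 175 can independently be on or off in c.
count = 2^6 = 64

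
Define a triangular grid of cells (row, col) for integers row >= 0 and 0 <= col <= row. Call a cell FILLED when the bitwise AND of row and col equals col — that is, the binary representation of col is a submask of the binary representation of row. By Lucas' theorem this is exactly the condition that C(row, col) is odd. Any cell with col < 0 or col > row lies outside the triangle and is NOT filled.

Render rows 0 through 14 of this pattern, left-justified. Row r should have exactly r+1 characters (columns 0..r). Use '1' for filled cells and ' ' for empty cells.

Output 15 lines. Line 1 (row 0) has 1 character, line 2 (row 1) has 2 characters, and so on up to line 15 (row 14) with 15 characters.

Answer: 1
11
1 1
1111
1   1
11  11
1 1 1 1
11111111
1       1
11      11
1 1     1 1
1111    1111
1   1   1   1
11  11  11  11
1 1 1 1 1 1 1 1

Derivation:
r0=0: 1
r1=1: 11
r2=10: 1 1
r3=11: 1111
r4=100: 1   1
r5=101: 11  11
r6=110: 1 1 1 1
r7=111: 11111111
r8=1000: 1       1
r9=1001: 11      11
r10=1010: 1 1     1 1
r11=1011: 1111    1111
r12=1100: 1   1   1   1
r13=1101: 11  11  11  11
r14=1110: 1 1 1 1 1 1 1 1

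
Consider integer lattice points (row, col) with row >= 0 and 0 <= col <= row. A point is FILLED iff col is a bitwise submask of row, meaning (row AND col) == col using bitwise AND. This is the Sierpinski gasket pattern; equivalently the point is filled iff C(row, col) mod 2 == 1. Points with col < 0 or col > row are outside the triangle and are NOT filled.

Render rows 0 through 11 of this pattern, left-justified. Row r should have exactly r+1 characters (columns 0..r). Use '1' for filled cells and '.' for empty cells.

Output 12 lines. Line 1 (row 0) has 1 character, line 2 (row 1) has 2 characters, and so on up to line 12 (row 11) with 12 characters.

r0=0: 1
r1=1: 11
r2=10: 1.1
r3=11: 1111
r4=100: 1...1
r5=101: 11..11
r6=110: 1.1.1.1
r7=111: 11111111
r8=1000: 1.......1
r9=1001: 11......11
r10=1010: 1.1.....1.1
r11=1011: 1111....1111

Answer: 1
11
1.1
1111
1...1
11..11
1.1.1.1
11111111
1.......1
11......11
1.1.....1.1
1111....1111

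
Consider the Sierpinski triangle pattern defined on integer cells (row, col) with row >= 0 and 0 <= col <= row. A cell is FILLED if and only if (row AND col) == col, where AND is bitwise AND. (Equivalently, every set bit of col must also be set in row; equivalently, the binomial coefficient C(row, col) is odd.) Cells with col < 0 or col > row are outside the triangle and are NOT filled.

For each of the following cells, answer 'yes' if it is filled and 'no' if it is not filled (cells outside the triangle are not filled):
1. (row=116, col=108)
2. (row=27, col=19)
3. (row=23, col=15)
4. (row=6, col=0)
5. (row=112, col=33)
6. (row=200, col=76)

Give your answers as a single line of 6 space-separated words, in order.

(116,108): row=0b1110100, col=0b1101100, row AND col = 0b1100100 = 100; 100 != 108 -> empty
(27,19): row=0b11011, col=0b10011, row AND col = 0b10011 = 19; 19 == 19 -> filled
(23,15): row=0b10111, col=0b1111, row AND col = 0b111 = 7; 7 != 15 -> empty
(6,0): row=0b110, col=0b0, row AND col = 0b0 = 0; 0 == 0 -> filled
(112,33): row=0b1110000, col=0b100001, row AND col = 0b100000 = 32; 32 != 33 -> empty
(200,76): row=0b11001000, col=0b1001100, row AND col = 0b1001000 = 72; 72 != 76 -> empty

Answer: no yes no yes no no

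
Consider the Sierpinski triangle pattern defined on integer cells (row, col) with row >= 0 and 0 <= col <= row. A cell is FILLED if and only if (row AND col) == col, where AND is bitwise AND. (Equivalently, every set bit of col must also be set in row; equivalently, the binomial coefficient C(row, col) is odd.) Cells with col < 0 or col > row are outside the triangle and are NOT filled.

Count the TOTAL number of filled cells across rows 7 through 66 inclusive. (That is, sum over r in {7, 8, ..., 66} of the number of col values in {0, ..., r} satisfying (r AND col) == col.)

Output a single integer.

r7=111 pc3: +8 =8
r8=1000 pc1: +2 =10
r9=1001 pc2: +4 =14
r10=1010 pc2: +4 =18
r11=1011 pc3: +8 =26
r12=1100 pc2: +4 =30
r13=1101 pc3: +8 =38
r14=1110 pc3: +8 =46
r15=1111 pc4: +16 =62
r16=10000 pc1: +2 =64
r17=10001 pc2: +4 =68
r18=10010 pc2: +4 =72
r19=10011 pc3: +8 =80
r20=10100 pc2: +4 =84
r21=10101 pc3: +8 =92
r22=10110 pc3: +8 =100
r23=10111 pc4: +16 =116
r24=11000 pc2: +4 =120
r25=11001 pc3: +8 =128
r26=11010 pc3: +8 =136
r27=11011 pc4: +16 =152
r28=11100 pc3: +8 =160
r29=11101 pc4: +16 =176
r30=11110 pc4: +16 =192
r31=11111 pc5: +32 =224
r32=100000 pc1: +2 =226
r33=100001 pc2: +4 =230
r34=100010 pc2: +4 =234
r35=100011 pc3: +8 =242
r36=100100 pc2: +4 =246
r37=100101 pc3: +8 =254
r38=100110 pc3: +8 =262
r39=100111 pc4: +16 =278
r40=101000 pc2: +4 =282
r41=101001 pc3: +8 =290
r42=101010 pc3: +8 =298
r43=101011 pc4: +16 =314
r44=101100 pc3: +8 =322
r45=101101 pc4: +16 =338
r46=101110 pc4: +16 =354
r47=101111 pc5: +32 =386
r48=110000 pc2: +4 =390
r49=110001 pc3: +8 =398
r50=110010 pc3: +8 =406
r51=110011 pc4: +16 =422
r52=110100 pc3: +8 =430
r53=110101 pc4: +16 =446
r54=110110 pc4: +16 =462
r55=110111 pc5: +32 =494
r56=111000 pc3: +8 =502
r57=111001 pc4: +16 =518
r58=111010 pc4: +16 =534
r59=111011 pc5: +32 =566
r60=111100 pc4: +16 =582
r61=111101 pc5: +32 =614
r62=111110 pc5: +32 =646
r63=111111 pc6: +64 =710
r64=1000000 pc1: +2 =712
r65=1000001 pc2: +4 =716
r66=1000010 pc2: +4 =720

Answer: 720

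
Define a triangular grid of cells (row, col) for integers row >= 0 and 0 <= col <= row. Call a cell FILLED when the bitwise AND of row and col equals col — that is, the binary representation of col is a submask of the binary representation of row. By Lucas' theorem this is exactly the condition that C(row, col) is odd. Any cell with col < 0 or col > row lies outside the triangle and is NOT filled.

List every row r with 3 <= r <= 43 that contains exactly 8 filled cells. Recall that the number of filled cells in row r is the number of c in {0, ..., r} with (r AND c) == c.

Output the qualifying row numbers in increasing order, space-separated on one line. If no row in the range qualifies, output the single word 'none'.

Answer: 7 11 13 14 19 21 22 25 26 28 35 37 38 41 42

Derivation:
Row r has 2^popcount(r) filled cells, so we need popcount(r) = log2(8) = 3.
Scan r = 3..43 and keep those with exactly 3 one-bits:
r=3=11 popcount=2 -> skip
r=4=100 popcount=1 -> skip
r=5=101 popcount=2 -> skip
r=6=110 popcount=2 -> skip
r=7=111 popcount=3 -> KEEP
r=8=1000 popcount=1 -> skip
r=9=1001 popcount=2 -> skip
r=10=1010 popcount=2 -> skip
r=11=1011 popcount=3 -> KEEP
r=12=1100 popcount=2 -> skip
r=13=1101 popcount=3 -> KEEP
r=14=1110 popcount=3 -> KEEP
r=15=1111 popcount=4 -> skip
r=16=10000 popcount=1 -> skip
r=17=10001 popcount=2 -> skip
r=18=10010 popcount=2 -> skip
r=19=10011 popcount=3 -> KEEP
r=20=10100 popcount=2 -> skip
r=21=10101 popcount=3 -> KEEP
r=22=10110 popcount=3 -> KEEP
r=23=10111 popcount=4 -> skip
r=24=11000 popcount=2 -> skip
r=25=11001 popcount=3 -> KEEP
r=26=11010 popcount=3 -> KEEP
r=27=11011 popcount=4 -> skip
r=28=11100 popcount=3 -> KEEP
r=29=11101 popcount=4 -> skip
r=30=11110 popcount=4 -> skip
r=31=11111 popcount=5 -> skip
r=32=100000 popcount=1 -> skip
r=33=100001 popcount=2 -> skip
r=34=100010 popcount=2 -> skip
r=35=100011 popcount=3 -> KEEP
r=36=100100 popcount=2 -> skip
r=37=100101 popcount=3 -> KEEP
r=38=100110 popcount=3 -> KEEP
r=39=100111 popcount=4 -> skip
r=40=101000 popcount=2 -> skip
r=41=101001 popcount=3 -> KEEP
r=42=101010 popcount=3 -> KEEP
r=43=101011 popcount=4 -> skip
Kept rows: 7 11 13 14 19 21 22 25 26 28 35 37 38 41 42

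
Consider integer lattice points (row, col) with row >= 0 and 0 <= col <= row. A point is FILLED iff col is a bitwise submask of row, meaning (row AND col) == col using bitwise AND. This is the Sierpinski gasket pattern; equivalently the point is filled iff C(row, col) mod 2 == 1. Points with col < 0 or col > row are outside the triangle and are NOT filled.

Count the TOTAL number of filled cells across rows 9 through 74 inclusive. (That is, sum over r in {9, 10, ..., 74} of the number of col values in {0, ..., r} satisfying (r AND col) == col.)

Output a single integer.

r9=1001 pc2: +4 =4
r10=1010 pc2: +4 =8
r11=1011 pc3: +8 =16
r12=1100 pc2: +4 =20
r13=1101 pc3: +8 =28
r14=1110 pc3: +8 =36
r15=1111 pc4: +16 =52
r16=10000 pc1: +2 =54
r17=10001 pc2: +4 =58
r18=10010 pc2: +4 =62
r19=10011 pc3: +8 =70
r20=10100 pc2: +4 =74
r21=10101 pc3: +8 =82
r22=10110 pc3: +8 =90
r23=10111 pc4: +16 =106
r24=11000 pc2: +4 =110
r25=11001 pc3: +8 =118
r26=11010 pc3: +8 =126
r27=11011 pc4: +16 =142
r28=11100 pc3: +8 =150
r29=11101 pc4: +16 =166
r30=11110 pc4: +16 =182
r31=11111 pc5: +32 =214
r32=100000 pc1: +2 =216
r33=100001 pc2: +4 =220
r34=100010 pc2: +4 =224
r35=100011 pc3: +8 =232
r36=100100 pc2: +4 =236
r37=100101 pc3: +8 =244
r38=100110 pc3: +8 =252
r39=100111 pc4: +16 =268
r40=101000 pc2: +4 =272
r41=101001 pc3: +8 =280
r42=101010 pc3: +8 =288
r43=101011 pc4: +16 =304
r44=101100 pc3: +8 =312
r45=101101 pc4: +16 =328
r46=101110 pc4: +16 =344
r47=101111 pc5: +32 =376
r48=110000 pc2: +4 =380
r49=110001 pc3: +8 =388
r50=110010 pc3: +8 =396
r51=110011 pc4: +16 =412
r52=110100 pc3: +8 =420
r53=110101 pc4: +16 =436
r54=110110 pc4: +16 =452
r55=110111 pc5: +32 =484
r56=111000 pc3: +8 =492
r57=111001 pc4: +16 =508
r58=111010 pc4: +16 =524
r59=111011 pc5: +32 =556
r60=111100 pc4: +16 =572
r61=111101 pc5: +32 =604
r62=111110 pc5: +32 =636
r63=111111 pc6: +64 =700
r64=1000000 pc1: +2 =702
r65=1000001 pc2: +4 =706
r66=1000010 pc2: +4 =710
r67=1000011 pc3: +8 =718
r68=1000100 pc2: +4 =722
r69=1000101 pc3: +8 =730
r70=1000110 pc3: +8 =738
r71=1000111 pc4: +16 =754
r72=1001000 pc2: +4 =758
r73=1001001 pc3: +8 =766
r74=1001010 pc3: +8 =774

Answer: 774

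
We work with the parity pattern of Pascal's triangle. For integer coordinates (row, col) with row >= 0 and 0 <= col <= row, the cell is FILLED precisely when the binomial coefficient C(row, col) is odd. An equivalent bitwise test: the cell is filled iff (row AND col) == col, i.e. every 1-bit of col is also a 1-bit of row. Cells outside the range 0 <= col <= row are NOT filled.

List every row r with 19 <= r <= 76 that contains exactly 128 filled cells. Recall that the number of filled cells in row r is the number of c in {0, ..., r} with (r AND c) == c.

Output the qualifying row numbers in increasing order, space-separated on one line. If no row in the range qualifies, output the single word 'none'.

Row r has 2^popcount(r) filled cells, so we need popcount(r) = log2(128) = 7.
Scan r = 19..76 and keep those with exactly 7 one-bits:
r=19=10011 popcount=3 -> skip
r=20=10100 popcount=2 -> skip
r=21=10101 popcount=3 -> skip
r=22=10110 popcount=3 -> skip
r=23=10111 popcount=4 -> skip
r=24=11000 popcount=2 -> skip
r=25=11001 popcount=3 -> skip
r=26=11010 popcount=3 -> skip
r=27=11011 popcount=4 -> skip
r=28=11100 popcount=3 -> skip
r=29=11101 popcount=4 -> skip
r=30=11110 popcount=4 -> skip
r=31=11111 popcount=5 -> skip
r=32=100000 popcount=1 -> skip
r=33=100001 popcount=2 -> skip
r=34=100010 popcount=2 -> skip
r=35=100011 popcount=3 -> skip
r=36=100100 popcount=2 -> skip
r=37=100101 popcount=3 -> skip
r=38=100110 popcount=3 -> skip
r=39=100111 popcount=4 -> skip
r=40=101000 popcount=2 -> skip
r=41=101001 popcount=3 -> skip
r=42=101010 popcount=3 -> skip
r=43=101011 popcount=4 -> skip
r=44=101100 popcount=3 -> skip
r=45=101101 popcount=4 -> skip
r=46=101110 popcount=4 -> skip
r=47=101111 popcount=5 -> skip
r=48=110000 popcount=2 -> skip
r=49=110001 popcount=3 -> skip
r=50=110010 popcount=3 -> skip
r=51=110011 popcount=4 -> skip
r=52=110100 popcount=3 -> skip
r=53=110101 popcount=4 -> skip
r=54=110110 popcount=4 -> skip
r=55=110111 popcount=5 -> skip
r=56=111000 popcount=3 -> skip
r=57=111001 popcount=4 -> skip
r=58=111010 popcount=4 -> skip
r=59=111011 popcount=5 -> skip
r=60=111100 popcount=4 -> skip
r=61=111101 popcount=5 -> skip
r=62=111110 popcount=5 -> skip
r=63=111111 popcount=6 -> skip
r=64=1000000 popcount=1 -> skip
r=65=1000001 popcount=2 -> skip
r=66=1000010 popcount=2 -> skip
r=67=1000011 popcount=3 -> skip
r=68=1000100 popcount=2 -> skip
r=69=1000101 popcount=3 -> skip
r=70=1000110 popcount=3 -> skip
r=71=1000111 popcount=4 -> skip
r=72=1001000 popcount=2 -> skip
r=73=1001001 popcount=3 -> skip
r=74=1001010 popcount=3 -> skip
r=75=1001011 popcount=4 -> skip
r=76=1001100 popcount=3 -> skip
Kept rows: none

Answer: none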